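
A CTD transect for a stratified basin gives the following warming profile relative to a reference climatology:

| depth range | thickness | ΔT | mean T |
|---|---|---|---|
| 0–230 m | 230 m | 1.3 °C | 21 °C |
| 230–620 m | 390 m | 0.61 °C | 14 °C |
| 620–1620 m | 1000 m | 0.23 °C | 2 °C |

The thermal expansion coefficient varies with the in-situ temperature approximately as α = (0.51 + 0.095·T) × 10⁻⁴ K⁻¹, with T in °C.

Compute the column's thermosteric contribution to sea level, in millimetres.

Layer 1: α = (0.51 + 0.095×21)×10⁻⁴ = 2.505×10⁻⁴ K⁻¹
Layer 2: α = (0.51 + 0.095×14)×10⁻⁴ = 1.84×10⁻⁴ K⁻¹
Layer 3: α = (0.51 + 0.095×2)×10⁻⁴ = 0.7×10⁻⁴ K⁻¹
0–230 m: 230 × 2.505×10⁻⁴ × 1.3 = 0.0748995 m
230–620 m: 390 × 0.61 × 1.84×10⁻⁴ = 0.0437736 m
620–1620 m: 0.23 × 1000 × 0.7×10⁻⁴ = 0.01610 m
Δh = 0.0748995 + 0.0437736 + 0.01610 = 0.1347731 m ≈ 130 mm

130 mm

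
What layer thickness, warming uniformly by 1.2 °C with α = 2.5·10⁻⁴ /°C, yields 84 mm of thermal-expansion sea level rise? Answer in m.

about 280 m

H = Δh/(αΔT) = 0.084 / (2.5×10⁻⁴ × 1.2) = 280.0 m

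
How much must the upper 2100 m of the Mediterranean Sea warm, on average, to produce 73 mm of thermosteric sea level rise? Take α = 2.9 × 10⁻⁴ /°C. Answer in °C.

ΔT = Δh/(αH) = 0.073 / (2.9×10⁻⁴ × 2100) ≈ 0.1199 °C

ΔT ≈ 0.120 °C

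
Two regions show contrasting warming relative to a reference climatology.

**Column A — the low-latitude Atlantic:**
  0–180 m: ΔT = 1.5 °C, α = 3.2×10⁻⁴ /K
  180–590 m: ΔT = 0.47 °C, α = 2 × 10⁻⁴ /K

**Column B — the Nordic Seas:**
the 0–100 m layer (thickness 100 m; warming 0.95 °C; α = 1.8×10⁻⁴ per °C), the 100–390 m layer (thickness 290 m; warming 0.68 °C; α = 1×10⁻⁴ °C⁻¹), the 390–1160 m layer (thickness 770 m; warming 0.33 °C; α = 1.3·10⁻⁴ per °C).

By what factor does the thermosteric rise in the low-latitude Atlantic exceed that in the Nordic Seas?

1.8

A 0–180 m: 3.2×10⁻⁴ × 1.5 × 180 = 0.08640 m
A Layer 2: 410 × 2×10⁻⁴ × 0.47 = 0.03854 m
A total: 0.12494 m
B Layer 1: 100 × 1.8×10⁻⁴ × 0.95 = 0.01710 m
B 1×10⁻⁴ × 290 × 0.68 = 0.01972 m
B Layer 3: 770 × 0.33 × 1.3×10⁻⁴ = 0.033033 m
B total: 0.069853 m
Ratio: 0.12494 / 0.069853 ≈ 1.789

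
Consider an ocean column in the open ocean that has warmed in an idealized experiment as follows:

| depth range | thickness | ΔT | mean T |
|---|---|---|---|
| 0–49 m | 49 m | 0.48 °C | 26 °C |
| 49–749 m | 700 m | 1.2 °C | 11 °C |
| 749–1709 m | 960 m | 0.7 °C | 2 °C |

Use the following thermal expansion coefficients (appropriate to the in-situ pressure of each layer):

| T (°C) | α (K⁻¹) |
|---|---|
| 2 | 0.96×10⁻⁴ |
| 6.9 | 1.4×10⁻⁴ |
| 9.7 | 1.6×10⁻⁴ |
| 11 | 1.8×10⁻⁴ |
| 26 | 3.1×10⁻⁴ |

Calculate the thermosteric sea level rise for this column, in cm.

22 cm

Layer 1 at 26 °C → α = 3.1×10⁻⁴ K⁻¹
Layer 2 at 11 °C → α = 1.8×10⁻⁴ K⁻¹
Layer 3 at 2 °C → α = 0.96×10⁻⁴ K⁻¹
Layer 1: 0.48 × 49 × 3.1×10⁻⁴ = 0.0072912 m
49–749 m: 1.8×10⁻⁴ × 1.2 × 700 = 0.15120 m
749–1709 m: 960 × 0.7 × 0.96×10⁻⁴ = 0.064512 m
Δh = 0.0072912 + 0.15120 + 0.064512 = 0.2230032 m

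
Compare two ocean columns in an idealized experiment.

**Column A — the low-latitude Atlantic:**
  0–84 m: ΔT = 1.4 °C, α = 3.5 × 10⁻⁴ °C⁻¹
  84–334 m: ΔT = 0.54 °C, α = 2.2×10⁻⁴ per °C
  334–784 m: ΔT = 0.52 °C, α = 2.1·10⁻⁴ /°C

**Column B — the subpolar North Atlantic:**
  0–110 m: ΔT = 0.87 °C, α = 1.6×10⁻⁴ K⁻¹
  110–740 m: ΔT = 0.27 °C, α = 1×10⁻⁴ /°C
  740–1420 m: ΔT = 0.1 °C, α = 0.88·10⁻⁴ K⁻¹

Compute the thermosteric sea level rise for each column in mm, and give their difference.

A: 120 mm; B: 38 mm; difference 82 mm

A Layer 1: 1.4 × 84 × 3.5×10⁻⁴ = 0.04116 m
A Layer 2: 250 × 2.2×10⁻⁴ × 0.54 = 0.02970 m
A 2.1×10⁻⁴ × 450 × 0.52 = 0.04914 m
A total: 0.12000 m
B Layer 1: 1.6×10⁻⁴ × 110 × 0.87 = 0.015312 m
B 110–740 m: 1×10⁻⁴ × 0.27 × 630 = 0.01701 m
B Layer 3: 0.88×10⁻⁴ × 680 × 0.1 = 0.005984 m
B total: 0.038306 m
Difference: 0.12000 − 0.038306 = 0.081694 m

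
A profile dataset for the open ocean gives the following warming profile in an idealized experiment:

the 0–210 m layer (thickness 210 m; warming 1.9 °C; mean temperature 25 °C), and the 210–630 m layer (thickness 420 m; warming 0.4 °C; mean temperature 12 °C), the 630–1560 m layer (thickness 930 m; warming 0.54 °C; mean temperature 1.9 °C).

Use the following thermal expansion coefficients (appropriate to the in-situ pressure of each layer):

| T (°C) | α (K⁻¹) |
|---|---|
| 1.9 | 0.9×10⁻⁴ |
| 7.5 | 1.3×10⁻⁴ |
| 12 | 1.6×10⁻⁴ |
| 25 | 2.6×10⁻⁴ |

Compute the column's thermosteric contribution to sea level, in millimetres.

Layer 1 at 25 °C → α = 2.6×10⁻⁴ K⁻¹
Layer 2 at 12 °C → α = 1.6×10⁻⁴ K⁻¹
Layer 3 at 1.9 °C → α = 0.9×10⁻⁴ K⁻¹
2.6×10⁻⁴ × 210 × 1.9 = 0.10374 m
420 × 1.6×10⁻⁴ × 0.4 = 0.02688 m
Layer 3: 930 × 0.54 × 0.9×10⁻⁴ = 0.045198 m
Δh = 0.10374 + 0.02688 + 0.045198 = 0.175818 m

Δh = 180 mm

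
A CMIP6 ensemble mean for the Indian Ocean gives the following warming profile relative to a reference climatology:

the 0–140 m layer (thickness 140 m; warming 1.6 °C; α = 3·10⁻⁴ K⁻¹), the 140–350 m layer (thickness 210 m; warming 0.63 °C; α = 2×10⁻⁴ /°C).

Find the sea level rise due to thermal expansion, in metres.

Layer 1: 1.6 × 3×10⁻⁴ × 140 = 0.06720 m
140–350 m: 210 × 2×10⁻⁴ × 0.63 = 0.02646 m
Δh = 0.06720 + 0.02646 = 0.09366 m

about 0.094 m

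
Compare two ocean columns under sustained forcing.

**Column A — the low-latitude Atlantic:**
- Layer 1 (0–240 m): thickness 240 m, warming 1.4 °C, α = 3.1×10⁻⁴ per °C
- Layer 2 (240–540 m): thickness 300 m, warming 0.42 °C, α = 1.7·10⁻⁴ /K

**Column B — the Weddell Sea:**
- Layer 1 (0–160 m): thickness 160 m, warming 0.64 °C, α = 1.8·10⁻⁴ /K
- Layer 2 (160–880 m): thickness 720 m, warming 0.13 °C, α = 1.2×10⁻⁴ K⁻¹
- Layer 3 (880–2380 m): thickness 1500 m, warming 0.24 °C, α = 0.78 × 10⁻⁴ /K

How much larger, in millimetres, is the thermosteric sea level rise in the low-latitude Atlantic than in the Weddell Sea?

A 0–240 m: 3.1×10⁻⁴ × 1.4 × 240 = 0.10416 m
A 0.42 × 1.7×10⁻⁴ × 300 = 0.02142 m
A total: 0.12558 m
B 0–160 m: 0.64 × 1.8×10⁻⁴ × 160 = 0.018432 m
B 160–880 m: 0.13 × 1.2×10⁻⁴ × 720 = 0.011232 m
B 0.24 × 0.78×10⁻⁴ × 1500 = 0.02808 m
B total: 0.057744 m
Difference: 0.12558 − 0.057744 = 0.067836 m

Δh_A − Δh_B ≈ 67.8 mm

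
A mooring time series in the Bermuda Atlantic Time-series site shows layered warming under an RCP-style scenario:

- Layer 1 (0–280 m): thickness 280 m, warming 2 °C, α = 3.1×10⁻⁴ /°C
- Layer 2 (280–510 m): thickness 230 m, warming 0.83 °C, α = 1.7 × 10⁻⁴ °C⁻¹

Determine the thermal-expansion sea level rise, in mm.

Δh = 206 mm

Layer 1: 2 × 280 × 3.1×10⁻⁴ = 0.17360 m
230 × 1.7×10⁻⁴ × 0.83 = 0.032453 m
Δh = 0.17360 + 0.032453 = 0.206053 m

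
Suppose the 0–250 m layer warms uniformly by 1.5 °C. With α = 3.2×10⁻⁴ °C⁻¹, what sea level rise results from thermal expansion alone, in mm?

Δh = 120 mm

Δh = αΔT·H = 3.2×10⁻⁴ × 1.5 × 250 = 0.12000 m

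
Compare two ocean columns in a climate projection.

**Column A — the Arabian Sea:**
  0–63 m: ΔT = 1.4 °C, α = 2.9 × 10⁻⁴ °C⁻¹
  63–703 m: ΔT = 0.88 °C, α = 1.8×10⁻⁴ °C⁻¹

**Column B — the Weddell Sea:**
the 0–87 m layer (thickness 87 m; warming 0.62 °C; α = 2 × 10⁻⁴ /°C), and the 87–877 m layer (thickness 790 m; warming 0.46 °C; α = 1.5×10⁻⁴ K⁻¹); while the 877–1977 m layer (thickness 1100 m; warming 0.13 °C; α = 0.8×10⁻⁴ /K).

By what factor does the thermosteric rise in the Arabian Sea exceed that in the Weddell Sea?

A 0–63 m: 63 × 2.9×10⁻⁴ × 1.4 = 0.025578 m
A 63–703 m: 640 × 1.8×10⁻⁴ × 0.88 = 0.101376 m
A total: 0.126954 m
B 0.62 × 87 × 2×10⁻⁴ = 0.010788 m
B 87–877 m: 0.46 × 790 × 1.5×10⁻⁴ = 0.05451 m
B 0.13 × 1100 × 0.8×10⁻⁴ = 0.01144 m
B total: 0.076738 m
Ratio: 0.126954 / 0.076738 ≈ 1.654

1.7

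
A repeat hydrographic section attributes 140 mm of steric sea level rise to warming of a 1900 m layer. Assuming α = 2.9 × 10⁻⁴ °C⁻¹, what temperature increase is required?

about 0.25 K

ΔT = Δh/(αH) = 0.14 / (2.9×10⁻⁴ × 1900) ≈ 0.2541 K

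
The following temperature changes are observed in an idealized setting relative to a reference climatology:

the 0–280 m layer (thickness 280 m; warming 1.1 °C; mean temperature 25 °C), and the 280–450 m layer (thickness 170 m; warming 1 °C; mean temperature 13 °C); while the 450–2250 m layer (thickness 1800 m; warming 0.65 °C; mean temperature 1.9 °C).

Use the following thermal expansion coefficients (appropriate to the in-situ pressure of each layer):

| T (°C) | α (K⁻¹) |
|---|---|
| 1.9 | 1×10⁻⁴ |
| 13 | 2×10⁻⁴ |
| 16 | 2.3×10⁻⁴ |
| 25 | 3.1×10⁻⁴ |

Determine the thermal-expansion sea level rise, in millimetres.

Δh = 250 mm

Layer 1 at 25 °C → α = 3.1×10⁻⁴ K⁻¹
Layer 2 at 13 °C → α = 2×10⁻⁴ K⁻¹
Layer 3 at 1.9 °C → α = 1×10⁻⁴ K⁻¹
0–280 m: 1.1 × 280 × 3.1×10⁻⁴ = 0.09548 m
1 × 2×10⁻⁴ × 170 = 0.03400 m
1800 × 0.65 × 1×10⁻⁴ = 0.11700 m
Δh = 0.09548 + 0.03400 + 0.11700 = 0.24648 m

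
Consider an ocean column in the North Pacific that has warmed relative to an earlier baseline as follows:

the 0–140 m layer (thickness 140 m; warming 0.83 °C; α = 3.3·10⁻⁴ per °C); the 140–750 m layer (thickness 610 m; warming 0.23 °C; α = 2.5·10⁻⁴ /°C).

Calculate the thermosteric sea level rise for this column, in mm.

73.4 mm

Layer 1: 3.3×10⁻⁴ × 140 × 0.83 = 0.038346 m
Layer 2: 0.23 × 610 × 2.5×10⁻⁴ = 0.035075 m
Δh = 0.038346 + 0.035075 = 0.073421 m ≈ 73.4 mm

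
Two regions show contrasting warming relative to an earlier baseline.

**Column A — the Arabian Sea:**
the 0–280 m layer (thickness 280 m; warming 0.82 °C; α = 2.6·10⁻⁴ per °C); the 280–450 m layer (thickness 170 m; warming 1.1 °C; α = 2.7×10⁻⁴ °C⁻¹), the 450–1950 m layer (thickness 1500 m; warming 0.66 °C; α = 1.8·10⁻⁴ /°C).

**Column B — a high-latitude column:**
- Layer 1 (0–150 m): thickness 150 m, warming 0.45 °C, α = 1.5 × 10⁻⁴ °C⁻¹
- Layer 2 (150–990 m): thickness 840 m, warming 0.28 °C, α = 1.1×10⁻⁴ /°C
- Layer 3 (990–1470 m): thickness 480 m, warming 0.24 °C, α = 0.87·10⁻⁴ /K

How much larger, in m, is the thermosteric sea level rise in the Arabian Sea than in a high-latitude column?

A 0.82 × 2.6×10⁻⁴ × 280 = 0.059696 m
A 280–450 m: 170 × 2.7×10⁻⁴ × 1.1 = 0.05049 m
A 0.66 × 1.8×10⁻⁴ × 1500 = 0.17820 m
A total: 0.288386 m
B 0–150 m: 150 × 0.45 × 1.5×10⁻⁴ = 0.010125 m
B Layer 2: 0.28 × 1.1×10⁻⁴ × 840 = 0.025872 m
B Layer 3: 0.87×10⁻⁴ × 0.24 × 480 = 0.0100224 m
B total: 0.0460194 m
Difference: 0.288386 − 0.0460194 = 0.2423666 m

0.242 m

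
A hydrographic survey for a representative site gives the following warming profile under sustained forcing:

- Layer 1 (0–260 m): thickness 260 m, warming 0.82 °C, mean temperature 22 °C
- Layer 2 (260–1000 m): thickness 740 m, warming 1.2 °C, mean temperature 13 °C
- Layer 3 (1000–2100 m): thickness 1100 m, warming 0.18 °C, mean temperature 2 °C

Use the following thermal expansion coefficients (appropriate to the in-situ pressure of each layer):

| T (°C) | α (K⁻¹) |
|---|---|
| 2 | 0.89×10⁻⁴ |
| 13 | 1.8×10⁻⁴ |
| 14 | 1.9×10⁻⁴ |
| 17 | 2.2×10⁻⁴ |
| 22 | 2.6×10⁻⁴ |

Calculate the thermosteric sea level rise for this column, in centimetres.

23.3 cm of thermosteric rise

Layer 1 at 22 °C → α = 2.6×10⁻⁴ K⁻¹
Layer 2 at 13 °C → α = 1.8×10⁻⁴ K⁻¹
Layer 3 at 2 °C → α = 0.89×10⁻⁴ K⁻¹
2.6×10⁻⁴ × 260 × 0.82 = 0.055432 m
260–1000 m: 1.8×10⁻⁴ × 740 × 1.2 = 0.15984 m
0.89×10⁻⁴ × 1100 × 0.18 = 0.017622 m
Δh = 0.055432 + 0.15984 + 0.017622 = 0.232894 m ≈ 23.3 cm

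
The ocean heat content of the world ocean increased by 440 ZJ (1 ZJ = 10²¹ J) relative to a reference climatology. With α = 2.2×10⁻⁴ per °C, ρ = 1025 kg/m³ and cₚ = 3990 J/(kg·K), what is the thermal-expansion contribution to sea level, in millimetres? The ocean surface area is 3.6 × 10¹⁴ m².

about 65.7 mm

Per unit area: Q = 440×10²¹ / (3.6×10¹⁴) ≈ 1.222×10⁹ J/m²
Δh = αQ/(ρcₚ) = 2.2×10⁻⁴ × 1.222×10⁹ / (1025 × 3990) ≈ 0.065735 m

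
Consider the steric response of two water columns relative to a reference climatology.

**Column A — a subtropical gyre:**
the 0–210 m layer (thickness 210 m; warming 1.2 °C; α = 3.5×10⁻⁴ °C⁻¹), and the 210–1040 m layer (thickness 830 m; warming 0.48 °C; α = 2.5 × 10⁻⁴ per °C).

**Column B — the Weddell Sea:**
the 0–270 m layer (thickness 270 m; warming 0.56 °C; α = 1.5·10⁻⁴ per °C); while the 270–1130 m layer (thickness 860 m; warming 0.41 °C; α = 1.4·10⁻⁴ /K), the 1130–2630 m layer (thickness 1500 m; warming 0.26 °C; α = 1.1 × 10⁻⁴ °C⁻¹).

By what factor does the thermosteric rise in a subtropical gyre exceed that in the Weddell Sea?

≈ 1.63×

A 0–210 m: 210 × 3.5×10⁻⁴ × 1.2 = 0.08820 m
A 0.48 × 2.5×10⁻⁴ × 830 = 0.09960 m
A total: 0.18780 m
B 0–270 m: 0.56 × 270 × 1.5×10⁻⁴ = 0.02268 m
B 1.4×10⁻⁴ × 860 × 0.41 = 0.049364 m
B 1130–2630 m: 1500 × 1.1×10⁻⁴ × 0.26 = 0.04290 m
B total: 0.114944 m
Ratio: 0.18780 / 0.114944 ≈ 1.634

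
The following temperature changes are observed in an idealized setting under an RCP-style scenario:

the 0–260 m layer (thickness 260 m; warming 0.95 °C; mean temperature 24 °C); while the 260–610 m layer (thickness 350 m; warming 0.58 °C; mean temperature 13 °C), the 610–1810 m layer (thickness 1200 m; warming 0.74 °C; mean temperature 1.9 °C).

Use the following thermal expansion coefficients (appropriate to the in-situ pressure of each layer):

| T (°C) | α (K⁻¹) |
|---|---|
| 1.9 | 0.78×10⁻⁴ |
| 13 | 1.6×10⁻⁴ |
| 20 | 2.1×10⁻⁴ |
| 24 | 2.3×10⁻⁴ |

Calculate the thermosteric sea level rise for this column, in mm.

Δh = 160 mm

Layer 1 at 24 °C → α = 2.3×10⁻⁴ K⁻¹
Layer 2 at 13 °C → α = 1.6×10⁻⁴ K⁻¹
Layer 3 at 1.9 °C → α = 0.78×10⁻⁴ K⁻¹
Layer 1: 0.95 × 260 × 2.3×10⁻⁴ = 0.05681 m
Layer 2: 350 × 0.58 × 1.6×10⁻⁴ = 0.03248 m
610–1810 m: 0.74 × 1200 × 0.78×10⁻⁴ = 0.069264 m
Δh = 0.05681 + 0.03248 + 0.069264 = 0.158554 m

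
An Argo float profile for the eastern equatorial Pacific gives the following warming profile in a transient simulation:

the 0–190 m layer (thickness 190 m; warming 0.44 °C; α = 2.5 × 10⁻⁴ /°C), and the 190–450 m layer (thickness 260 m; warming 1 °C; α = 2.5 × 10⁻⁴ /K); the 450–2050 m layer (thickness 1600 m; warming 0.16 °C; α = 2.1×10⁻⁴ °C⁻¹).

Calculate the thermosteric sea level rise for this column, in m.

Δh ≈ 0.140 m

190 × 0.44 × 2.5×10⁻⁴ = 0.02090 m
260 × 1 × 2.5×10⁻⁴ = 0.06500 m
0.16 × 1600 × 2.1×10⁻⁴ = 0.05376 m
Δh = 0.02090 + 0.06500 + 0.05376 = 0.13966 m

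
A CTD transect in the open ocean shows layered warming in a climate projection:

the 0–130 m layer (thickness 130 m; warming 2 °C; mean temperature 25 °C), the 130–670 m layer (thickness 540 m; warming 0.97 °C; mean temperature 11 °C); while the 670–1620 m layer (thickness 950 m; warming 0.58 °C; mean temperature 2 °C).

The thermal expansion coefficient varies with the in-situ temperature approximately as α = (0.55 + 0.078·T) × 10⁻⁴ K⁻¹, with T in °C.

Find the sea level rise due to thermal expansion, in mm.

Layer 1: α = (0.55 + 0.078×25)×10⁻⁴ = 2.5×10⁻⁴ K⁻¹
Layer 2: α = (0.55 + 0.078×11)×10⁻⁴ = 1.408×10⁻⁴ K⁻¹
Layer 3: α = (0.55 + 0.078×2)×10⁻⁴ = 0.706×10⁻⁴ K⁻¹
Layer 1: 130 × 2.5×10⁻⁴ × 2 = 0.06500 m
540 × 1.408×10⁻⁴ × 0.97 = 0.07375104 m
670–1620 m: 0.58 × 0.706×10⁻⁴ × 950 = 0.0389006 m
Δh = 0.06500 + 0.07375104 + 0.0389006 = 0.17765164 m ≈ 178 mm

about 178 mm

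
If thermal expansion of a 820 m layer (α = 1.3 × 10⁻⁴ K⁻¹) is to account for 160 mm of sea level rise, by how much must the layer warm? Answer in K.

about 1.50 K

ΔT = Δh/(αH) = 0.16 / (1.3×10⁻⁴ × 820) ≈ 1.501 K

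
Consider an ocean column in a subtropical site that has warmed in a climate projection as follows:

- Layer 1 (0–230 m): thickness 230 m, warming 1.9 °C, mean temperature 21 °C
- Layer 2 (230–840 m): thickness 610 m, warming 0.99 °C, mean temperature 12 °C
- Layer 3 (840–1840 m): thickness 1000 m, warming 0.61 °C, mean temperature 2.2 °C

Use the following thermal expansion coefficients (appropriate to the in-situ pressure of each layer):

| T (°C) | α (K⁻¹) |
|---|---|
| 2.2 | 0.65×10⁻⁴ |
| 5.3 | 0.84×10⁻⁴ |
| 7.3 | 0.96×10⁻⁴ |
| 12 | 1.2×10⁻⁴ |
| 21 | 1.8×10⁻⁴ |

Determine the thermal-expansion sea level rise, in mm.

Layer 1 at 21 °C → α = 1.8×10⁻⁴ K⁻¹
Layer 2 at 12 °C → α = 1.2×10⁻⁴ K⁻¹
Layer 3 at 2.2 °C → α = 0.65×10⁻⁴ K⁻¹
Layer 1: 1.8×10⁻⁴ × 1.9 × 230 = 0.07866 m
610 × 0.99 × 1.2×10⁻⁴ = 0.072468 m
0.65×10⁻⁴ × 1000 × 0.61 = 0.03965 m
Δh = 0.07866 + 0.072468 + 0.03965 = 0.190778 m

about 191 mm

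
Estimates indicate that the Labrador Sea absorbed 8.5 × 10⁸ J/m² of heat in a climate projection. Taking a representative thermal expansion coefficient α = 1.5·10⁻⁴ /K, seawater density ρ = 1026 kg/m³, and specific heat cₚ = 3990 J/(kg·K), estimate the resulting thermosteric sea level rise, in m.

Δh = αQ/(ρcₚ) = 1.5×10⁻⁴ × 8.5×10⁸ / (1026 × 3990) ≈ 0.031145 m

Δh = 0.0311 m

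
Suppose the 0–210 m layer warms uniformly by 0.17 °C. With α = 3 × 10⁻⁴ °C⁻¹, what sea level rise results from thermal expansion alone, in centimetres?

Δh = αΔT·H = 3×10⁻⁴ × 0.17 × 210 = 0.01071 m

1.1 cm of thermosteric rise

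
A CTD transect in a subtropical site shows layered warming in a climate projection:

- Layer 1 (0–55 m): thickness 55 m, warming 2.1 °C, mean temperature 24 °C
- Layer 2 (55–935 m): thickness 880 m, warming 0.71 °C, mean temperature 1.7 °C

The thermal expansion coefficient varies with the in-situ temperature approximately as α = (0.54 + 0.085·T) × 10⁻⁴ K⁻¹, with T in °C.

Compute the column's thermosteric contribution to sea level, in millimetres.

72.6 mm

Layer 1: α = (0.54 + 0.085×24)×10⁻⁴ = 2.58×10⁻⁴ K⁻¹
Layer 2: α = (0.54 + 0.085×1.7)×10⁻⁴ = 0.6845×10⁻⁴ K⁻¹
0–55 m: 55 × 2.58×10⁻⁴ × 2.1 = 0.029799 m
880 × 0.71 × 0.6845×10⁻⁴ = 0.04276756 m
Δh = 0.029799 + 0.04276756 = 0.07256656 m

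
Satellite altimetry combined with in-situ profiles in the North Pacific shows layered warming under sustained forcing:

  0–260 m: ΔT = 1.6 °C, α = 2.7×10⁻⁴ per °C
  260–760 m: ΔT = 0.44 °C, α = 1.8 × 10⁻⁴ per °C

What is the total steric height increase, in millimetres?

0–260 m: 260 × 2.7×10⁻⁴ × 1.6 = 0.11232 m
1.8×10⁻⁴ × 0.44 × 500 = 0.03960 m
Δh = 0.11232 + 0.03960 = 0.15192 m ≈ 152 mm

Δh ≈ 152 mm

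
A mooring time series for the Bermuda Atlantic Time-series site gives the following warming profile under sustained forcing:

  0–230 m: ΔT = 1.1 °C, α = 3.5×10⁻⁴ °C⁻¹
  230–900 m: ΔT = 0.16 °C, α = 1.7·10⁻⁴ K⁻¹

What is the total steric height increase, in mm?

107 mm of thermosteric rise

Layer 1: 1.1 × 3.5×10⁻⁴ × 230 = 0.08855 m
Layer 2: 0.16 × 1.7×10⁻⁴ × 670 = 0.018224 m
Δh = 0.08855 + 0.018224 = 0.106774 m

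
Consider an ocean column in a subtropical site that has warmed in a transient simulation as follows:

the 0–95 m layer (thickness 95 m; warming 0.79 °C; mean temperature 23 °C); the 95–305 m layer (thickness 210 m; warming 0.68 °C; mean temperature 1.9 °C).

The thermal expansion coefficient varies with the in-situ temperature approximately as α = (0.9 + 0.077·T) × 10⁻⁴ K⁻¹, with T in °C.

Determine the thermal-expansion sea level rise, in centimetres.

Layer 1: α = (0.9 + 0.077×23)×10⁻⁴ = 2.671×10⁻⁴ K⁻¹
Layer 2: α = (0.9 + 0.077×1.9)×10⁻⁴ = 1.0463×10⁻⁴ K⁻¹
95 × 2.671×10⁻⁴ × 0.79 = 0.020045855 m
95–305 m: 0.68 × 1.0463×10⁻⁴ × 210 = 0.014941164 m
Δh = 0.020045855 + 0.014941164 = 0.034987019 m

Δh ≈ 3.50 cm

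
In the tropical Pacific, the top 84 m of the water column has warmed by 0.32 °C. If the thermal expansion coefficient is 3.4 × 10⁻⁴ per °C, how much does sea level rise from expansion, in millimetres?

Δh = αΔT·H = 3.4×10⁻⁴ × 0.32 × 84 = 0.0091392 m

9.14 mm of thermosteric rise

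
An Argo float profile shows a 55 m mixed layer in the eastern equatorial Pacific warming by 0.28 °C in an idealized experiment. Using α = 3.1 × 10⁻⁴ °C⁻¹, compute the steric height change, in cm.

about 0.48 cm

Δh = αΔT·H = 3.1×10⁻⁴ × 0.28 × 55 = 0.004774 m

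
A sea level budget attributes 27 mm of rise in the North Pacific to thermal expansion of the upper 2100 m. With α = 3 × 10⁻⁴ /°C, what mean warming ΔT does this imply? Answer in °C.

about 0.0429 °C

ΔT = Δh/(αH) = 0.027 / (3×10⁻⁴ × 2100) ≈ 0.04286 °C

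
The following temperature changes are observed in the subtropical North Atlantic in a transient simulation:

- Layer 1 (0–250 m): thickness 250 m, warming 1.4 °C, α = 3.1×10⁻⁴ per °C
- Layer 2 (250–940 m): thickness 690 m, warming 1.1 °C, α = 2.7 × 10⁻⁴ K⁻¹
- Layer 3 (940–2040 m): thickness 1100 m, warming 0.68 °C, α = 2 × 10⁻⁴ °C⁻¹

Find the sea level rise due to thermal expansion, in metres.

0–250 m: 3.1×10⁻⁴ × 1.4 × 250 = 0.10850 m
Layer 2: 1.1 × 2.7×10⁻⁴ × 690 = 0.20493 m
Layer 3: 0.68 × 2×10⁻⁴ × 1100 = 0.14960 m
Δh = 0.10850 + 0.20493 + 0.14960 = 0.46303 m

0.46 m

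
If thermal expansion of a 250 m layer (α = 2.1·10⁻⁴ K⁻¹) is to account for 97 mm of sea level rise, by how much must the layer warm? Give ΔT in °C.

ΔT ≈ 1.85 °C

ΔT = Δh/(αH) = 0.097 / (2.1×10⁻⁴ × 250) ≈ 1.848 °C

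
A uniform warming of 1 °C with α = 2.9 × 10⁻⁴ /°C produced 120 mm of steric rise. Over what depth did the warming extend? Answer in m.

H = Δh/(αΔT) = 0.12 / (2.9×10⁻⁴ × 1) ≈ 413.8 m

about 414 m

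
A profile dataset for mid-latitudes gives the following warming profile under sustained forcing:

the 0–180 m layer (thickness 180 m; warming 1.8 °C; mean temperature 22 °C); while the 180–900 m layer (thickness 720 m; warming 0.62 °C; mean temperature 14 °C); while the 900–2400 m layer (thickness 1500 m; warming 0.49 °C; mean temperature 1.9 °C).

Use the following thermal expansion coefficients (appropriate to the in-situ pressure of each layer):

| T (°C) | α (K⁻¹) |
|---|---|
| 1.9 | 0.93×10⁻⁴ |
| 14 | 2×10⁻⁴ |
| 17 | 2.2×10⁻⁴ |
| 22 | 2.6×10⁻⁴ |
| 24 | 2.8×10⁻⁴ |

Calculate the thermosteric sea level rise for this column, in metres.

Layer 1 at 22 °C → α = 2.6×10⁻⁴ K⁻¹
Layer 2 at 14 °C → α = 2×10⁻⁴ K⁻¹
Layer 3 at 1.9 °C → α = 0.93×10⁻⁴ K⁻¹
Layer 1: 1.8 × 180 × 2.6×10⁻⁴ = 0.08424 m
180–900 m: 0.62 × 2×10⁻⁴ × 720 = 0.08928 m
0.93×10⁻⁴ × 1500 × 0.49 = 0.068355 m
Δh = 0.08424 + 0.08928 + 0.068355 = 0.241875 m

about 0.242 m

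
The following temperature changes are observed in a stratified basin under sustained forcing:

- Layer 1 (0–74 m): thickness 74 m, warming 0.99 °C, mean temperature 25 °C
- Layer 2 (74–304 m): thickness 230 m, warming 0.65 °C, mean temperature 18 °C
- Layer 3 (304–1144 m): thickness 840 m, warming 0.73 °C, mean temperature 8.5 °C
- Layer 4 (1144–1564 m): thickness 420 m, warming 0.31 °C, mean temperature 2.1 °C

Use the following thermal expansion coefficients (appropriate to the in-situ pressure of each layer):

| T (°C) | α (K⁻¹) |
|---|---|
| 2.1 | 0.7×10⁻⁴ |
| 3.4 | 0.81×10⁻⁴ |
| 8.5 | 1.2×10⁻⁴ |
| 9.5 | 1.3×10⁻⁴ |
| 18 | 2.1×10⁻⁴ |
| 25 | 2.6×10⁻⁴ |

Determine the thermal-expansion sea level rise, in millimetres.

Layer 1 at 25 °C → α = 2.6×10⁻⁴ K⁻¹
Layer 2 at 18 °C → α = 2.1×10⁻⁴ K⁻¹
Layer 3 at 8.5 °C → α = 1.2×10⁻⁴ K⁻¹
Layer 4 at 2.1 °C → α = 0.7×10⁻⁴ K⁻¹
0–74 m: 2.6×10⁻⁴ × 74 × 0.99 = 0.0190476 m
74–304 m: 2.1×10⁻⁴ × 0.65 × 230 = 0.031395 m
Layer 3: 840 × 0.73 × 1.2×10⁻⁴ = 0.073584 m
1144–1564 m: 420 × 0.31 × 0.7×10⁻⁴ = 0.009114 m
Δh = 0.0190476 + 0.031395 + 0.073584 + 0.009114 = 0.1331406 m

130 mm of thermosteric rise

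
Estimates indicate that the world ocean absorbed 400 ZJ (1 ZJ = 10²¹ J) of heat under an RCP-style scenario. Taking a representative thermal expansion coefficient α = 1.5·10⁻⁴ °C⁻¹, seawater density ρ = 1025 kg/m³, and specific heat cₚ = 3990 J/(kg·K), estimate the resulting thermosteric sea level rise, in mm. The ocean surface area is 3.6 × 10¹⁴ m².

Per unit area: Q = 400×10²¹ / (3.6×10¹⁴) ≈ 1.111×10⁹ J/m²
Δh = αQ/(ρcₚ) = 1.5×10⁻⁴ × 1.111×10⁹ / (1025 × 3990) ≈ 0.040748 m

Δh = 41 mm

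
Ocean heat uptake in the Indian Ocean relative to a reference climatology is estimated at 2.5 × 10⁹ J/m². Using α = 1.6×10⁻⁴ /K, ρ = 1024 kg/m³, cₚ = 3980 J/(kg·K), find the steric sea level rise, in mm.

about 98.1 mm

Δh = αQ/(ρcₚ) = 1.6×10⁻⁴ × 2.5×10⁹ / (1024 × 3980) ≈ 0.098147 m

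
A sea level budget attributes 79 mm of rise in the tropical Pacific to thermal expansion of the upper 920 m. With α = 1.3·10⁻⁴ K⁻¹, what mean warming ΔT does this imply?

about 0.661 °C

ΔT = Δh/(αH) = 0.079 / (1.3×10⁻⁴ × 920) ≈ 0.6605 °C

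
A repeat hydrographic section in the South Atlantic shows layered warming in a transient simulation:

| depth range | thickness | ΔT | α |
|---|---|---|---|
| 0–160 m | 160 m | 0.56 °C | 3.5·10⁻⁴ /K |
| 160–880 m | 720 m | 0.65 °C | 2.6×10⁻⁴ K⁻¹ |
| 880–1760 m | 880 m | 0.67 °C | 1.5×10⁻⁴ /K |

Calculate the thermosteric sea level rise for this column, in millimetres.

241 mm of thermosteric rise

0–160 m: 0.56 × 3.5×10⁻⁴ × 160 = 0.03136 m
720 × 0.65 × 2.6×10⁻⁴ = 0.12168 m
1.5×10⁻⁴ × 0.67 × 880 = 0.08844 m
Δh = 0.03136 + 0.12168 + 0.08844 = 0.24148 m ≈ 241 mm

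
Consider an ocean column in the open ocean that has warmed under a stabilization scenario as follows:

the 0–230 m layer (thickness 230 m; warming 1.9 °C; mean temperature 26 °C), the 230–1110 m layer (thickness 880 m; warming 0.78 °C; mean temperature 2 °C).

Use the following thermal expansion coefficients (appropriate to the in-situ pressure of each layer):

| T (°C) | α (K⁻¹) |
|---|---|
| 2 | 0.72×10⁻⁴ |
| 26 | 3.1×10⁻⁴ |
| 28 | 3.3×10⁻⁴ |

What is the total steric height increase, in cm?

Layer 1 at 26 °C → α = 3.1×10⁻⁴ K⁻¹
Layer 2 at 2 °C → α = 0.72×10⁻⁴ K⁻¹
1.9 × 230 × 3.1×10⁻⁴ = 0.13547 m
230–1110 m: 880 × 0.78 × 0.72×10⁻⁴ = 0.0494208 m
Δh = 0.13547 + 0.0494208 = 0.1848908 m

about 18.5 cm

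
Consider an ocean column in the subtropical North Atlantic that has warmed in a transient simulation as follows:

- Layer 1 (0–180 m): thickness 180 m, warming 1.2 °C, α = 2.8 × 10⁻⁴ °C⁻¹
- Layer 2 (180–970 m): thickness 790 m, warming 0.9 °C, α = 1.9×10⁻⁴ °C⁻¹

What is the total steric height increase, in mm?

about 200 mm

0–180 m: 2.8×10⁻⁴ × 180 × 1.2 = 0.06048 m
180–970 m: 790 × 1.9×10⁻⁴ × 0.9 = 0.13509 m
Δh = 0.06048 + 0.13509 = 0.19557 m ≈ 200 mm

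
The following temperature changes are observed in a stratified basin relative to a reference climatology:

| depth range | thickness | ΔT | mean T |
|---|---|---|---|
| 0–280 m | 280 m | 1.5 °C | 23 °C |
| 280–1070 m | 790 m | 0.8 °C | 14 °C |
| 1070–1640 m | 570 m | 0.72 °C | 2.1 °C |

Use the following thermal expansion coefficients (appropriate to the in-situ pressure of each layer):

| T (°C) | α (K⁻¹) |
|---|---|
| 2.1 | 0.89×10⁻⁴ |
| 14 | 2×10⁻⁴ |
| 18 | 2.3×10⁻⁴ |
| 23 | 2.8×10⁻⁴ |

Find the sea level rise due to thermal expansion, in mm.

about 281 mm

Layer 1 at 23 °C → α = 2.8×10⁻⁴ K⁻¹
Layer 2 at 14 °C → α = 2×10⁻⁴ K⁻¹
Layer 3 at 2.1 °C → α = 0.89×10⁻⁴ K⁻¹
0–280 m: 280 × 1.5 × 2.8×10⁻⁴ = 0.11760 m
0.8 × 2×10⁻⁴ × 790 = 0.12640 m
Layer 3: 0.72 × 570 × 0.89×10⁻⁴ = 0.0365256 m
Δh = 0.11760 + 0.12640 + 0.0365256 = 0.2805256 m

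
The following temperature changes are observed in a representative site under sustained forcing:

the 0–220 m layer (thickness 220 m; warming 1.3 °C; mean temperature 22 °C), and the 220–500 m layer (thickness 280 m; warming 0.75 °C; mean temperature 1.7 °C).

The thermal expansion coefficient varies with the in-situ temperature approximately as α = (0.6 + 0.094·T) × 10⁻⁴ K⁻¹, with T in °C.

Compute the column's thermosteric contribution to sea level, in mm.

Layer 1: α = (0.6 + 0.094×22)×10⁻⁴ = 2.668×10⁻⁴ K⁻¹
Layer 2: α = (0.6 + 0.094×1.7)×10⁻⁴ = 0.7598×10⁻⁴ K⁻¹
Layer 1: 2.668×10⁻⁴ × 220 × 1.3 = 0.0763048 m
Layer 2: 0.7598×10⁻⁴ × 280 × 0.75 = 0.0159558 m
Δh = 0.0763048 + 0.0159558 = 0.0922606 m ≈ 92 mm

Δh ≈ 92 mm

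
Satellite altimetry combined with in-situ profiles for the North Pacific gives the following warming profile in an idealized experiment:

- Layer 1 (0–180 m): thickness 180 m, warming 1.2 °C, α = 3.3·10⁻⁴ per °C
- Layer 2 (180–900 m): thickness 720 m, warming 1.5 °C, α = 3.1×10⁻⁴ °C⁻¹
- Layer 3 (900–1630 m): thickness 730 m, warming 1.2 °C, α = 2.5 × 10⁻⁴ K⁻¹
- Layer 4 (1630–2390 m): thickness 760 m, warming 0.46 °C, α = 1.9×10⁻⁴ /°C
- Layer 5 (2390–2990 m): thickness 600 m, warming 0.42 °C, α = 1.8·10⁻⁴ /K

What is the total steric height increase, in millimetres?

737 mm of thermosteric rise

1.2 × 3.3×10⁻⁴ × 180 = 0.07128 m
180–900 m: 3.1×10⁻⁴ × 1.5 × 720 = 0.33480 m
900–1630 m: 1.2 × 2.5×10⁻⁴ × 730 = 0.21900 m
1630–2390 m: 1.9×10⁻⁴ × 0.46 × 760 = 0.066424 m
Layer 5: 1.8×10⁻⁴ × 0.42 × 600 = 0.04536 m
Δh = 0.07128 + 0.33480 + 0.21900 + 0.066424 + 0.04536 = 0.736864 m ≈ 737 mm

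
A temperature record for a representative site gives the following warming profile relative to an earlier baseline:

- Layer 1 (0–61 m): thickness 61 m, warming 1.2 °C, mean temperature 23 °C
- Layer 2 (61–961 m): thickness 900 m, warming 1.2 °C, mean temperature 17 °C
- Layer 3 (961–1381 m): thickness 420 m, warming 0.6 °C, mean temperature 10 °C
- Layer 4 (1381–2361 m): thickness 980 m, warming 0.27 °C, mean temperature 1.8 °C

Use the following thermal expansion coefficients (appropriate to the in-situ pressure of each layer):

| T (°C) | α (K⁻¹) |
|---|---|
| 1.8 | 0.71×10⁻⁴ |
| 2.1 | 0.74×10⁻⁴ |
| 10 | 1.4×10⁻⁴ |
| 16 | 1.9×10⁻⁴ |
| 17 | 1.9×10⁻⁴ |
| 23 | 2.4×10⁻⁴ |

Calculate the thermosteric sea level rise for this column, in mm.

Layer 1 at 23 °C → α = 2.4×10⁻⁴ K⁻¹
Layer 2 at 17 °C → α = 1.9×10⁻⁴ K⁻¹
Layer 3 at 10 °C → α = 1.4×10⁻⁴ K⁻¹
Layer 4 at 1.8 °C → α = 0.71×10⁻⁴ K⁻¹
61 × 2.4×10⁻⁴ × 1.2 = 0.017568 m
1.9×10⁻⁴ × 1.2 × 900 = 0.20520 m
Layer 3: 420 × 0.6 × 1.4×10⁻⁴ = 0.03528 m
Layer 4: 0.27 × 0.71×10⁻⁴ × 980 = 0.0187866 m
Δh = 0.017568 + 0.20520 + 0.03528 + 0.0187866 = 0.2768346 m ≈ 277 mm

Δh ≈ 277 mm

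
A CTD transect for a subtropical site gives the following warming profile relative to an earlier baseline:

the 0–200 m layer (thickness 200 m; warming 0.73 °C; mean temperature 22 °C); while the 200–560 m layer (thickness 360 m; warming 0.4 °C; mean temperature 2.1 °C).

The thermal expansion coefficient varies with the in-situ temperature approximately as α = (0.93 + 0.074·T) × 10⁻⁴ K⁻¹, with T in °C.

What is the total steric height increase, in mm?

53.0 mm of thermosteric rise

Layer 1: α = (0.93 + 0.074×22)×10⁻⁴ = 2.558×10⁻⁴ K⁻¹
Layer 2: α = (0.93 + 0.074×2.1)×10⁻⁴ = 1.0854×10⁻⁴ K⁻¹
Layer 1: 0.73 × 2.558×10⁻⁴ × 200 = 0.0373468 m
200–560 m: 360 × 1.0854×10⁻⁴ × 0.4 = 0.01562976 m
Δh = 0.0373468 + 0.01562976 = 0.05297656 m ≈ 53.0 mm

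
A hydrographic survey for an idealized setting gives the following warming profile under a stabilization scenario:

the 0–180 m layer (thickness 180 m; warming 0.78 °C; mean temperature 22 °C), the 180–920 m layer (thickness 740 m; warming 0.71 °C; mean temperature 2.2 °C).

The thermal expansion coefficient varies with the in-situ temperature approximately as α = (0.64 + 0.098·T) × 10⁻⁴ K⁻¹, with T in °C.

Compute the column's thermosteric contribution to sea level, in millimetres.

about 84.2 mm

Layer 1: α = (0.64 + 0.098×22)×10⁻⁴ = 2.796×10⁻⁴ K⁻¹
Layer 2: α = (0.64 + 0.098×2.2)×10⁻⁴ = 0.8556×10⁻⁴ K⁻¹
Layer 1: 2.796×10⁻⁴ × 180 × 0.78 = 0.03925584 m
740 × 0.71 × 0.8556×10⁻⁴ = 0.044953224 m
Δh = 0.03925584 + 0.044953224 = 0.084209064 m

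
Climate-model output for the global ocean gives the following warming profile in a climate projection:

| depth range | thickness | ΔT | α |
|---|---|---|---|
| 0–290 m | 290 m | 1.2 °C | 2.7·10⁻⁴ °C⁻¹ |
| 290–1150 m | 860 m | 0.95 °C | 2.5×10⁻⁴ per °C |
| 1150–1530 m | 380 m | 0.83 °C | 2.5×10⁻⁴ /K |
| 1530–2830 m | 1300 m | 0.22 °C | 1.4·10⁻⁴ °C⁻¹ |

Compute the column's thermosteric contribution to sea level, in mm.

Δh = 417 mm

Layer 1: 1.2 × 2.7×10⁻⁴ × 290 = 0.09396 m
860 × 2.5×10⁻⁴ × 0.95 = 0.20425 m
Layer 3: 2.5×10⁻⁴ × 0.83 × 380 = 0.07885 m
0.22 × 1300 × 1.4×10⁻⁴ = 0.04004 m
Δh = 0.09396 + 0.20425 + 0.07885 + 0.04004 = 0.41710 m ≈ 417 mm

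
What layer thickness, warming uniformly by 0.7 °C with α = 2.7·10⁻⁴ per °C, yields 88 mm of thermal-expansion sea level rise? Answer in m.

466 m

H = Δh/(αΔT) = 0.088 / (2.7×10⁻⁴ × 0.7) ≈ 465.6 m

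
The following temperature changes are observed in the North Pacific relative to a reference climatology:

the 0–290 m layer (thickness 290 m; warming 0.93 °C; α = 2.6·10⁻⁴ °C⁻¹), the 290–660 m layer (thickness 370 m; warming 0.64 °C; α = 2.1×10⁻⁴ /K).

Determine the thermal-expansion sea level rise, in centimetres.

Layer 1: 0.93 × 2.6×10⁻⁴ × 290 = 0.070122 m
Layer 2: 2.1×10⁻⁴ × 0.64 × 370 = 0.049728 m
Δh = 0.070122 + 0.049728 = 0.11985 m

Δh = 12.0 cm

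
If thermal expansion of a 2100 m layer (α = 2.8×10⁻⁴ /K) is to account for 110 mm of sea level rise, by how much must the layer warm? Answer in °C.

ΔT = Δh/(αH) = 0.11 / (2.8×10⁻⁴ × 2100) ≈ 0.1871 °C

ΔT ≈ 0.19 °C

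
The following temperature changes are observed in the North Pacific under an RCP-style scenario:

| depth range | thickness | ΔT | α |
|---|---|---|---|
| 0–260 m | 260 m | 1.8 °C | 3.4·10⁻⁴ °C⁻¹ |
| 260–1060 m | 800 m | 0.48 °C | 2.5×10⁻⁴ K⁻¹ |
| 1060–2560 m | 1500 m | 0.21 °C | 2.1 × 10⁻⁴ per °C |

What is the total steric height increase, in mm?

Layer 1: 3.4×10⁻⁴ × 260 × 1.8 = 0.15912 m
2.5×10⁻⁴ × 0.48 × 800 = 0.09600 m
2.1×10⁻⁴ × 0.21 × 1500 = 0.06615 m
Δh = 0.15912 + 0.09600 + 0.06615 = 0.32127 m

Δh ≈ 320 mm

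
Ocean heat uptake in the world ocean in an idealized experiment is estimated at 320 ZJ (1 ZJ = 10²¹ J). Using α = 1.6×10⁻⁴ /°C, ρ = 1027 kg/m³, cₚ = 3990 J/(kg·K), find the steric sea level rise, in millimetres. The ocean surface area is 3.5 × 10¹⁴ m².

36 mm of thermosteric rise

Per unit area: Q = 320×10²¹ / (3.5×10¹⁴) ≈ 9.143×10⁸ J/m²
Δh = αQ/(ρcₚ) = 1.6×10⁻⁴ × 9.143×10⁸ / (1027 × 3990) ≈ 0.03570 m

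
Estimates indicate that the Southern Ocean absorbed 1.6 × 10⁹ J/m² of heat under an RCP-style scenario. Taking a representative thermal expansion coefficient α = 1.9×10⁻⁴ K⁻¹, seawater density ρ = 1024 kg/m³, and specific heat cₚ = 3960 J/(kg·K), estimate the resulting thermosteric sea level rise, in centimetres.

Δh = αQ/(ρcₚ) = 1.9×10⁻⁴ × 1.6×10⁹ / (1024 × 3960) ≈ 0.074968 m

Δh = 7.5 cm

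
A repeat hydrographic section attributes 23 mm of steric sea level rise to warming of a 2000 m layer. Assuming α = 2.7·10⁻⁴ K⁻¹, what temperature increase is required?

about 0.043 °C

ΔT = Δh/(αH) = 0.023 / (2.7×10⁻⁴ × 2000) ≈ 0.04259 °C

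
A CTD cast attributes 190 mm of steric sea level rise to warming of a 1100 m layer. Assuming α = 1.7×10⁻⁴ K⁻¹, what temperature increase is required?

ΔT ≈ 1.0 °C

ΔT = Δh/(αH) = 0.19 / (1.7×10⁻⁴ × 1100) ≈ 1.016 °C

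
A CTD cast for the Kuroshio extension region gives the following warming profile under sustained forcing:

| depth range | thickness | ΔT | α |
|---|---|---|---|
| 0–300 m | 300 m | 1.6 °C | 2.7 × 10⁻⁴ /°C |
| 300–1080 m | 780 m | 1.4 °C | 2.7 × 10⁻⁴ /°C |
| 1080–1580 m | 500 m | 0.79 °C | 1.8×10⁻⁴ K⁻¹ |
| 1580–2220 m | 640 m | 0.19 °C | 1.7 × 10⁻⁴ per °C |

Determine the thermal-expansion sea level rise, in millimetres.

0–300 m: 300 × 2.7×10⁻⁴ × 1.6 = 0.12960 m
Layer 2: 780 × 2.7×10⁻⁴ × 1.4 = 0.29484 m
1.8×10⁻⁴ × 500 × 0.79 = 0.07110 m
Layer 4: 640 × 0.19 × 1.7×10⁻⁴ = 0.020672 m
Δh = 0.12960 + 0.29484 + 0.07110 + 0.020672 = 0.516212 m ≈ 516 mm

Δh ≈ 516 mm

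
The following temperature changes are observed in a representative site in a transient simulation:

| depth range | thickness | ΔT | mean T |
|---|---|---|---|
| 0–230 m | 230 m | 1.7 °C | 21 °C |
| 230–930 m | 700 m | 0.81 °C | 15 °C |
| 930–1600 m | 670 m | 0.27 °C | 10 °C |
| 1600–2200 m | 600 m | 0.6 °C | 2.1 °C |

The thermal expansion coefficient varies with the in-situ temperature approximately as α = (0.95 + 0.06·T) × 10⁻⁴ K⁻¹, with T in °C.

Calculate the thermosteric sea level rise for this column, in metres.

0.258 m of thermosteric rise

Layer 1: α = (0.95 + 0.06×21)×10⁻⁴ = 2.21×10⁻⁴ K⁻¹
Layer 2: α = (0.95 + 0.06×15)×10⁻⁴ = 1.85×10⁻⁴ K⁻¹
Layer 3: α = (0.95 + 0.06×10)×10⁻⁴ = 1.55×10⁻⁴ K⁻¹
Layer 4: α = (0.95 + 0.06×2.1)×10⁻⁴ = 1.076×10⁻⁴ K⁻¹
Layer 1: 2.21×10⁻⁴ × 1.7 × 230 = 0.086411 m
1.85×10⁻⁴ × 700 × 0.81 = 0.104895 m
0.27 × 1.55×10⁻⁴ × 670 = 0.0280395 m
Layer 4: 1.076×10⁻⁴ × 0.6 × 600 = 0.038736 m
Δh = 0.086411 + 0.104895 + 0.0280395 + 0.038736 = 0.2580815 m ≈ 0.258 m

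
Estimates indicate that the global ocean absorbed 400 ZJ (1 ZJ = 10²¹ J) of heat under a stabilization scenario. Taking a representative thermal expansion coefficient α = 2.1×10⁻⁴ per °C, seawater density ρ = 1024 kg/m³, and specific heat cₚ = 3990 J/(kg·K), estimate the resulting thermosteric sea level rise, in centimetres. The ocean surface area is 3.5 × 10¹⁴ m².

Per unit area: Q = 400×10²¹ / (3.5×10¹⁴) ≈ 1.143×10⁹ J/m²
Δh = αQ/(ρcₚ) = 2.1×10⁻⁴ × 1.143×10⁹ / (1024 × 3990) ≈ 0.058748 m

5.87 cm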